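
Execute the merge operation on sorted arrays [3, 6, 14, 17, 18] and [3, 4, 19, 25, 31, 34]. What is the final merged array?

Merging process:

Compare 3 vs 3: take 3 from left. Merged: [3]
Compare 6 vs 3: take 3 from right. Merged: [3, 3]
Compare 6 vs 4: take 4 from right. Merged: [3, 3, 4]
Compare 6 vs 19: take 6 from left. Merged: [3, 3, 4, 6]
Compare 14 vs 19: take 14 from left. Merged: [3, 3, 4, 6, 14]
Compare 17 vs 19: take 17 from left. Merged: [3, 3, 4, 6, 14, 17]
Compare 18 vs 19: take 18 from left. Merged: [3, 3, 4, 6, 14, 17, 18]
Append remaining from right: [19, 25, 31, 34]. Merged: [3, 3, 4, 6, 14, 17, 18, 19, 25, 31, 34]

Final merged array: [3, 3, 4, 6, 14, 17, 18, 19, 25, 31, 34]
Total comparisons: 7

The merged array is [3, 3, 4, 6, 14, 17, 18, 19, 25, 31, 34], requiring 7 comparisons. The merge step runs in O(n) time where n is the total number of elements.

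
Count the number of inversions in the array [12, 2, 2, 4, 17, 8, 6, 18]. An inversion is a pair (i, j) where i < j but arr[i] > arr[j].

Finding inversions in [12, 2, 2, 4, 17, 8, 6, 18]:

(0, 1): arr[0]=12 > arr[1]=2
(0, 2): arr[0]=12 > arr[2]=2
(0, 3): arr[0]=12 > arr[3]=4
(0, 5): arr[0]=12 > arr[5]=8
(0, 6): arr[0]=12 > arr[6]=6
(4, 5): arr[4]=17 > arr[5]=8
(4, 6): arr[4]=17 > arr[6]=6
(5, 6): arr[5]=8 > arr[6]=6

Total inversions: 8

The array has 8 inversion(s): (0,1), (0,2), (0,3), (0,5), (0,6), (4,5), (4,6), (5,6). Each pair (i,j) satisfies i < j and arr[i] > arr[j].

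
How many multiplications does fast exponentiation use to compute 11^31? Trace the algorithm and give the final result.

Computing 11^31 by squaring (build up from 11^1; each line after the first costs one multiplication):

11^1 = 11
11^2 = (11^1)^2 = 11^2 = 121
11^3 = 11 * 11^2 = 11 * 121 = 1331
11^6 = (11^3)^2 = 1331^2 = 1771561
11^7 = 11 * 11^6 = 11 * 1771561 = 19487171
11^14 = (11^7)^2 = 19487171^2 = 379749833583241
11^15 = 11 * 11^14 = 11 * 379749833583241 = 4177248169415651
11^30 = (11^15)^2 = 4177248169415651^2 = 17449402268886407318558803753801
11^31 = 11 * 11^30 = 11 * 17449402268886407318558803753801 = 191943424957750480504146841291811

Result: 191943424957750480504146841291811
Multiplications needed: 8 (8 lines after 11^1)

11^31 = 191943424957750480504146841291811. Using exponentiation by squaring, this requires 8 multiplications. The key idea: if the exponent is even, square the half-power; if odd, multiply by the base once.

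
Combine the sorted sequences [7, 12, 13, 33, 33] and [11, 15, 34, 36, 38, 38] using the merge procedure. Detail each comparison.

Merging process:

Compare 7 vs 11: take 7 from left. Merged: [7]
Compare 12 vs 11: take 11 from right. Merged: [7, 11]
Compare 12 vs 15: take 12 from left. Merged: [7, 11, 12]
Compare 13 vs 15: take 13 from left. Merged: [7, 11, 12, 13]
Compare 33 vs 15: take 15 from right. Merged: [7, 11, 12, 13, 15]
Compare 33 vs 34: take 33 from left. Merged: [7, 11, 12, 13, 15, 33]
Compare 33 vs 34: take 33 from left. Merged: [7, 11, 12, 13, 15, 33, 33]
Append remaining from right: [34, 36, 38, 38]. Merged: [7, 11, 12, 13, 15, 33, 33, 34, 36, 38, 38]

Final merged array: [7, 11, 12, 13, 15, 33, 33, 34, 36, 38, 38]
Total comparisons: 7

The merged array is [7, 11, 12, 13, 15, 33, 33, 34, 36, 38, 38], requiring 7 comparisons. The merge step runs in O(n) time where n is the total number of elements.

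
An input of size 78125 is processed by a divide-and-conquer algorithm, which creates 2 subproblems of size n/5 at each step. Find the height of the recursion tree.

For divide and conquer with division factor 5:

Problem sizes at each level:
Level 0: 78125
Level 1: 15625
Level 2: 3125
Level 3: 625
Level 4: 125
Level 5: 25
Level 6: 5
Level 7: 1

The root is level 0 and the size-1 base case is level 7 (the tree spans levels 0 through 7, i.e. 8 levels counting the root), so the depth is the number of divisions: log_5(78125) = 7

The recursion tree depth is log_5(78125) = 7. At each level, the problem size is divided by 5, so it takes 7 divisions to reduce to a base case of size 1. The algorithm makes 2 recursive calls at each level.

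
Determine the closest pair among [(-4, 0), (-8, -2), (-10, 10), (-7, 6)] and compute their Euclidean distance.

Computing all pairwise distances among 4 points:

d((-4, 0), (-8, -2)) = 4.4721 <-- minimum
d((-4, 0), (-10, 10)) = 11.6619
d((-4, 0), (-7, 6)) = 6.7082
d((-8, -2), (-10, 10)) = 12.1655
d((-8, -2), (-7, 6)) = 8.0623
d((-10, 10), (-7, 6)) = 5.0

Closest pair: (-4, 0) and (-8, -2) with distance 4.4721

The closest pair is (-4, 0) and (-8, -2) with Euclidean distance 4.4721. For 4 points, brute-force pairwise comparison is shown above. For large n, the divide-and-conquer algorithm (sort by x, recurse on halves, check the dividing strip) achieves O(n log n).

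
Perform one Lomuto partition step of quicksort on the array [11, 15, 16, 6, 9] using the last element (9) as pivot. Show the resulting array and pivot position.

Lomuto partition with pivot = 9:

Initial array: [11, 15, 16, 6, 9]

arr[0]=11 > 9: no swap
arr[1]=15 > 9: no swap
arr[2]=16 > 9: no swap
arr[3]=6 <= 9: swap with position 0, array becomes [6, 15, 16, 11, 9]

Place pivot at position 1: [6, 9, 16, 11, 15]
Pivot position: 1

After partitioning with pivot 9, the array becomes [6, 9, 16, 11, 15]. The pivot is placed at index 1. All elements to the left of the pivot are <= 9, and all elements to the right are > 9.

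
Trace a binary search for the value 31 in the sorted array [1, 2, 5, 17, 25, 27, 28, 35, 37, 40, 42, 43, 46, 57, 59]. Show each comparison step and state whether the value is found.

Binary search for 31 in [1, 2, 5, 17, 25, 27, 28, 35, 37, 40, 42, 43, 46, 57, 59]:

lo=0, hi=14, mid=7, arr[mid]=35 -> 35 > 31, search left half
lo=0, hi=6, mid=3, arr[mid]=17 -> 17 < 31, search right half
lo=4, hi=6, mid=5, arr[mid]=27 -> 27 < 31, search right half
lo=6, hi=6, mid=6, arr[mid]=28 -> 28 < 31, search right half
lo=7 > hi=6, target 31 not found

Binary search determines that 31 is not in the array after 4 comparisons. The search space was exhausted without finding the target.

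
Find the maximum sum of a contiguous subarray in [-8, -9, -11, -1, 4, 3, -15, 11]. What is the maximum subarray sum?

Using Kadane's algorithm on [-8, -9, -11, -1, 4, 3, -15, 11]:

Scanning through the array:
Position 1 (value -9): max_ending_here = -9, max_so_far = -8
Position 2 (value -11): max_ending_here = -11, max_so_far = -8
Position 3 (value -1): max_ending_here = -1, max_so_far = -1
Position 4 (value 4): max_ending_here = 4, max_so_far = 4
Position 5 (value 3): max_ending_here = 7, max_so_far = 7
Position 6 (value -15): max_ending_here = -8, max_so_far = 7
Position 7 (value 11): max_ending_here = 11, max_so_far = 11

Maximum subarray: [11]
Maximum sum: 11

The maximum subarray is [11] with sum 11. This subarray runs from index 7 to index 7.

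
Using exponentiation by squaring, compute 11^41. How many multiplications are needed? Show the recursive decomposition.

Computing 11^41 by squaring (build up from 11^1; each line after the first costs one multiplication):

11^1 = 11
11^2 = (11^1)^2 = 11^2 = 121
11^4 = (11^2)^2 = 121^2 = 14641
11^5 = 11 * 11^4 = 11 * 14641 = 161051
11^10 = (11^5)^2 = 161051^2 = 25937424601
11^20 = (11^10)^2 = 25937424601^2 = 672749994932560009201
11^40 = (11^20)^2 = 672749994932560009201^2 = 452592555681759518058893560348969204658401
11^41 = 11 * 11^40 = 11 * 452592555681759518058893560348969204658401 = 4978518112499354698647829163838661251242411

Result: 4978518112499354698647829163838661251242411
Multiplications needed: 7 (7 lines after 11^1)

11^41 = 4978518112499354698647829163838661251242411. Using exponentiation by squaring, this requires 7 multiplications. The key idea: if the exponent is even, square the half-power; if odd, multiply by the base once.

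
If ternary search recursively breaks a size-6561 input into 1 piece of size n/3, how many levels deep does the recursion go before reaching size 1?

For divide and conquer with division factor 3:

Problem sizes at each level:
Level 0: 6561
Level 1: 2187
Level 2: 729
Level 3: 243
Level 4: 81
Level 5: 27
Level 6: 9
Level 7: 3
Level 8: 1

The root is level 0 and the size-1 base case is level 8 (the tree spans levels 0 through 8, i.e. 9 levels counting the root), so the depth is the number of divisions: log_3(6561) = 8

The recursion tree depth is log_3(6561) = 8. At each level, the problem size is divided by 3, so it takes 8 divisions to reduce to a base case of size 1. The algorithm makes 1 recursive call at each level.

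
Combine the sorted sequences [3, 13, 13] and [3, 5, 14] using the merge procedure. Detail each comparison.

Merging process:

Compare 3 vs 3: take 3 from left. Merged: [3]
Compare 13 vs 3: take 3 from right. Merged: [3, 3]
Compare 13 vs 5: take 5 from right. Merged: [3, 3, 5]
Compare 13 vs 14: take 13 from left. Merged: [3, 3, 5, 13]
Compare 13 vs 14: take 13 from left. Merged: [3, 3, 5, 13, 13]
Append remaining from right: [14]. Merged: [3, 3, 5, 13, 13, 14]

Final merged array: [3, 3, 5, 13, 13, 14]
Total comparisons: 5

The merged array is [3, 3, 5, 13, 13, 14], requiring 5 comparisons. The merge step runs in O(n) time where n is the total number of elements.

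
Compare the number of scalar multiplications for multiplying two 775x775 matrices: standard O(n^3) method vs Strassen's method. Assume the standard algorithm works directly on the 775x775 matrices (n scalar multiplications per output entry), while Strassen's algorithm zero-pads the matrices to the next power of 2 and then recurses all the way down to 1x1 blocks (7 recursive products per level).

Matrix multiplication for 775x775 matrices:

Strassen's algorithm requires power-of-2 dimensions. Pad 775x775 to 1024x1024 (next power of 2).

Standard algorithm: 775^3 = 465484375 multiplications
Strassen's algorithm: 7^(log2(1024)) = 7^10 = 282475249 multiplications
Savings: 465484375 - 282475249 = 183009126 multiplications

Standard: 465484375 multiplications (775^3). Strassen: 282475249 multiplications (7^10, after padding to 1024x1024). Strassen reduces 8 recursive multiplications to 7 at each level.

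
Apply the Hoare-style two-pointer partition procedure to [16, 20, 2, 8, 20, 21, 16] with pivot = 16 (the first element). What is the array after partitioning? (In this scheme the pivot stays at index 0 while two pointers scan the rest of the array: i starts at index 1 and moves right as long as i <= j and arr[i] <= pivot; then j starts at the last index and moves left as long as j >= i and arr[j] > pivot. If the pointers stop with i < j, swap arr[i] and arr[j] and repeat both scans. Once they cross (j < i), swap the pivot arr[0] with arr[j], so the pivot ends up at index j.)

Hoare-style two-pointer partition with pivot = 16:

Initial array: [16, 20, 2, 8, 20, 21, 16]

Pointers start at i = 1, j = 6.
i stops at index 1 (arr[1]=20 > 16), j stops at index 6 (arr[6]=16 <= 16): swap arr[1] and arr[6], array becomes [16, 16, 2, 8, 20, 21, 20]
i ends at 4, j ends at 3: the pointers have crossed (j < i), so scanning stops.

Swap pivot arr[0] with arr[3] to place pivot at position 3: [8, 16, 2, 16, 20, 21, 20]
Pivot position: 3

After partitioning with pivot 16, the array becomes [8, 16, 2, 16, 20, 21, 20]. The pivot is placed at index 3. All elements to the left of the pivot are <= 16, and all elements to the right are > 16.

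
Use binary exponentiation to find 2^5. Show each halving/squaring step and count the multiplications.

Computing 2^5 by squaring (build up from 2^1; each line after the first costs one multiplication):

2^1 = 2
2^2 = (2^1)^2 = 2^2 = 4
2^4 = (2^2)^2 = 4^2 = 16
2^5 = 2 * 2^4 = 2 * 16 = 32

Result: 32
Multiplications needed: 3 (3 lines after 2^1)

2^5 = 32. Using exponentiation by squaring, this requires 3 multiplications. The key idea: if the exponent is even, square the half-power; if odd, multiply by the base once.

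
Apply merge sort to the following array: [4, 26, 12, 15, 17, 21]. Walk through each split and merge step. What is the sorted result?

Merge sort trace:

Split: [4, 26, 12, 15, 17, 21] -> [4, 26, 12] and [15, 17, 21]
  Split: [4, 26, 12] -> [4] and [26, 12]
    Split: [26, 12] -> [26] and [12]
    Merge: [26] + [12] -> [12, 26]
  Merge: [4] + [12, 26] -> [4, 12, 26]
  Split: [15, 17, 21] -> [15] and [17, 21]
    Split: [17, 21] -> [17] and [21]
    Merge: [17] + [21] -> [17, 21]
  Merge: [15] + [17, 21] -> [15, 17, 21]
Merge: [4, 12, 26] + [15, 17, 21] -> [4, 12, 15, 17, 21, 26]

Final sorted array: [4, 12, 15, 17, 21, 26]

The merge sort proceeds by recursively splitting the array and merging sorted halves.
After all merges, the sorted array is [4, 12, 15, 17, 21, 26].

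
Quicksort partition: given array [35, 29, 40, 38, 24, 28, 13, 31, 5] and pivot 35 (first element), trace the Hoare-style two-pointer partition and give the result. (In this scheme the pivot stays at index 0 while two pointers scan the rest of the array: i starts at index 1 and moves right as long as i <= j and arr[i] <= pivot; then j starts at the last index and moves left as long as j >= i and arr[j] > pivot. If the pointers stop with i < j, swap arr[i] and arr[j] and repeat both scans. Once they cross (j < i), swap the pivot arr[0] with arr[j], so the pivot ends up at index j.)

Hoare-style two-pointer partition with pivot = 35:

Initial array: [35, 29, 40, 38, 24, 28, 13, 31, 5]

Pointers start at i = 1, j = 8.
i stops at index 2 (arr[2]=40 > 35), j stops at index 8 (arr[8]=5 <= 35): swap arr[2] and arr[8], array becomes [35, 29, 5, 38, 24, 28, 13, 31, 40]
i stops at index 3 (arr[3]=38 > 35), j stops at index 7 (arr[7]=31 <= 35): swap arr[3] and arr[7], array becomes [35, 29, 5, 31, 24, 28, 13, 38, 40]
i ends at 7, j ends at 6: the pointers have crossed (j < i), so scanning stops.

Swap pivot arr[0] with arr[6] to place pivot at position 6: [13, 29, 5, 31, 24, 28, 35, 38, 40]
Pivot position: 6

After partitioning with pivot 35, the array becomes [13, 29, 5, 31, 24, 28, 35, 38, 40]. The pivot is placed at index 6. All elements to the left of the pivot are <= 35, and all elements to the right are > 35.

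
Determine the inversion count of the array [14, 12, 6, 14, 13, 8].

Finding inversions in [14, 12, 6, 14, 13, 8]:

(0, 1): arr[0]=14 > arr[1]=12
(0, 2): arr[0]=14 > arr[2]=6
(0, 4): arr[0]=14 > arr[4]=13
(0, 5): arr[0]=14 > arr[5]=8
(1, 2): arr[1]=12 > arr[2]=6
(1, 5): arr[1]=12 > arr[5]=8
(3, 4): arr[3]=14 > arr[4]=13
(3, 5): arr[3]=14 > arr[5]=8
(4, 5): arr[4]=13 > arr[5]=8

Total inversions: 9

The array has 9 inversion(s): (0,1), (0,2), (0,4), (0,5), (1,2), (1,5), (3,4), (3,5), (4,5). Each pair (i,j) satisfies i < j and arr[i] > arr[j].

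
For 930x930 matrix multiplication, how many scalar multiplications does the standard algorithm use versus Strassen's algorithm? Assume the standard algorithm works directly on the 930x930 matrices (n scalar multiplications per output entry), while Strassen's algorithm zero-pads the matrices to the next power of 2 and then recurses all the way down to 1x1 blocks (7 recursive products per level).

Matrix multiplication for 930x930 matrices:

Strassen's algorithm requires power-of-2 dimensions. Pad 930x930 to 1024x1024 (next power of 2).

Standard algorithm: 930^3 = 804357000 multiplications
Strassen's algorithm: 7^(log2(1024)) = 7^10 = 282475249 multiplications
Savings: 804357000 - 282475249 = 521881751 multiplications

Standard: 804357000 multiplications (930^3). Strassen: 282475249 multiplications (7^10, after padding to 1024x1024). Strassen reduces 8 recursive multiplications to 7 at each level.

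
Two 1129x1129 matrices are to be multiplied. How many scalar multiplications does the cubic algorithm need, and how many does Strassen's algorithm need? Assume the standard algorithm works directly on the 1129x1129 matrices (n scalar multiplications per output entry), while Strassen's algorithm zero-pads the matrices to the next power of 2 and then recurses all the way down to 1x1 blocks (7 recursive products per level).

Matrix multiplication for 1129x1129 matrices:

Strassen's algorithm requires power-of-2 dimensions. Pad 1129x1129 to 2048x2048 (next power of 2).

Standard algorithm: 1129^3 = 1439069689 multiplications
Strassen's algorithm: 7^(log2(2048)) = 7^11 = 1977326743 multiplications
Difference: 1439069689 - 1977326743 = -538257054 (Strassen uses MORE here due to padding overhead — for small or just-over-power-of-2 n, padding can outweigh the per-level savings)

Standard: 1439069689 multiplications (1129^3). Strassen: 1977326743 multiplications (7^11, after padding to 2048x2048). Strassen reduces 8 recursive multiplications to 7 at each level.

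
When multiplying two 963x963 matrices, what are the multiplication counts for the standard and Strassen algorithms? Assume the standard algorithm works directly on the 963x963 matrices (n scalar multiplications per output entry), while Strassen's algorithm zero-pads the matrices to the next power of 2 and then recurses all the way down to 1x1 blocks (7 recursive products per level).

Matrix multiplication for 963x963 matrices:

Strassen's algorithm requires power-of-2 dimensions. Pad 963x963 to 1024x1024 (next power of 2).

Standard algorithm: 963^3 = 893056347 multiplications
Strassen's algorithm: 7^(log2(1024)) = 7^10 = 282475249 multiplications
Savings: 893056347 - 282475249 = 610581098 multiplications

Standard: 893056347 multiplications (963^3). Strassen: 282475249 multiplications (7^10, after padding to 1024x1024). Strassen reduces 8 recursive multiplications to 7 at each level.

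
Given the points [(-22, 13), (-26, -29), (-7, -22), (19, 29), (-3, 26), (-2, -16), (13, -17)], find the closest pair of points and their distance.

Computing all pairwise distances among 7 points:

d((-22, 13), (-26, -29)) = 42.19
d((-22, 13), (-7, -22)) = 38.0789
d((-22, 13), (19, 29)) = 44.0114
d((-22, 13), (-3, 26)) = 23.0217
d((-22, 13), (-2, -16)) = 35.2278
d((-22, 13), (13, -17)) = 46.0977
d((-26, -29), (-7, -22)) = 20.2485
d((-26, -29), (19, 29)) = 73.4098
d((-26, -29), (-3, 26)) = 59.6154
d((-26, -29), (-2, -16)) = 27.2947
d((-26, -29), (13, -17)) = 40.8044
d((-7, -22), (19, 29)) = 57.2451
d((-7, -22), (-3, 26)) = 48.1664
d((-7, -22), (-2, -16)) = 7.8102 <-- minimum
d((-7, -22), (13, -17)) = 20.6155
d((19, 29), (-3, 26)) = 22.2036
d((19, 29), (-2, -16)) = 49.6588
d((19, 29), (13, -17)) = 46.3897
d((-3, 26), (-2, -16)) = 42.0119
d((-3, 26), (13, -17)) = 45.8803
d((-2, -16), (13, -17)) = 15.0333

Closest pair: (-7, -22) and (-2, -16) with distance 7.8102

The closest pair is (-7, -22) and (-2, -16) with Euclidean distance 7.8102. For 7 points, brute-force pairwise comparison is shown above. For large n, the divide-and-conquer algorithm (sort by x, recurse on halves, check the dividing strip) achieves O(n log n).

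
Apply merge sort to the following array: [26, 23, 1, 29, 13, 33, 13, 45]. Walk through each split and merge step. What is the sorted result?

Merge sort trace:

Split: [26, 23, 1, 29, 13, 33, 13, 45] -> [26, 23, 1, 29] and [13, 33, 13, 45]
  Split: [26, 23, 1, 29] -> [26, 23] and [1, 29]
    Split: [26, 23] -> [26] and [23]
    Merge: [26] + [23] -> [23, 26]
    Split: [1, 29] -> [1] and [29]
    Merge: [1] + [29] -> [1, 29]
  Merge: [23, 26] + [1, 29] -> [1, 23, 26, 29]
  Split: [13, 33, 13, 45] -> [13, 33] and [13, 45]
    Split: [13, 33] -> [13] and [33]
    Merge: [13] + [33] -> [13, 33]
    Split: [13, 45] -> [13] and [45]
    Merge: [13] + [45] -> [13, 45]
  Merge: [13, 33] + [13, 45] -> [13, 13, 33, 45]
Merge: [1, 23, 26, 29] + [13, 13, 33, 45] -> [1, 13, 13, 23, 26, 29, 33, 45]

Final sorted array: [1, 13, 13, 23, 26, 29, 33, 45]

The merge sort proceeds by recursively splitting the array and merging sorted halves.
After all merges, the sorted array is [1, 13, 13, 23, 26, 29, 33, 45].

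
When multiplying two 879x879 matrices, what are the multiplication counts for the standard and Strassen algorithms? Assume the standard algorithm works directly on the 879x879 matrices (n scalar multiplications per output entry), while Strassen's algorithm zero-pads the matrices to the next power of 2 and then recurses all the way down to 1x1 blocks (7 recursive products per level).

Matrix multiplication for 879x879 matrices:

Strassen's algorithm requires power-of-2 dimensions. Pad 879x879 to 1024x1024 (next power of 2).

Standard algorithm: 879^3 = 679151439 multiplications
Strassen's algorithm: 7^(log2(1024)) = 7^10 = 282475249 multiplications
Savings: 679151439 - 282475249 = 396676190 multiplications

Standard: 679151439 multiplications (879^3). Strassen: 282475249 multiplications (7^10, after padding to 1024x1024). Strassen reduces 8 recursive multiplications to 7 at each level.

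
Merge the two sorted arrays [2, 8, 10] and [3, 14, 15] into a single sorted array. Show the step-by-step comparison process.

Merging process:

Compare 2 vs 3: take 2 from left. Merged: [2]
Compare 8 vs 3: take 3 from right. Merged: [2, 3]
Compare 8 vs 14: take 8 from left. Merged: [2, 3, 8]
Compare 10 vs 14: take 10 from left. Merged: [2, 3, 8, 10]
Append remaining from right: [14, 15]. Merged: [2, 3, 8, 10, 14, 15]

Final merged array: [2, 3, 8, 10, 14, 15]
Total comparisons: 4

The merged array is [2, 3, 8, 10, 14, 15], requiring 4 comparisons. The merge step runs in O(n) time where n is the total number of elements.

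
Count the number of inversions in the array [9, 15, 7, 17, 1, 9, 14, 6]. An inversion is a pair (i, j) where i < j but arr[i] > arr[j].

Finding inversions in [9, 15, 7, 17, 1, 9, 14, 6]:

(0, 2): arr[0]=9 > arr[2]=7
(0, 4): arr[0]=9 > arr[4]=1
(0, 7): arr[0]=9 > arr[7]=6
(1, 2): arr[1]=15 > arr[2]=7
(1, 4): arr[1]=15 > arr[4]=1
(1, 5): arr[1]=15 > arr[5]=9
(1, 6): arr[1]=15 > arr[6]=14
(1, 7): arr[1]=15 > arr[7]=6
(2, 4): arr[2]=7 > arr[4]=1
(2, 7): arr[2]=7 > arr[7]=6
(3, 4): arr[3]=17 > arr[4]=1
(3, 5): arr[3]=17 > arr[5]=9
(3, 6): arr[3]=17 > arr[6]=14
(3, 7): arr[3]=17 > arr[7]=6
(5, 7): arr[5]=9 > arr[7]=6
(6, 7): arr[6]=14 > arr[7]=6

Total inversions: 16

The array has 16 inversion(s): (0,2), (0,4), (0,7), (1,2), (1,4), (1,5), (1,6), (1,7), (2,4), (2,7), (3,4), (3,5), (3,6), (3,7), (5,7), (6,7). Each pair (i,j) satisfies i < j and arr[i] > arr[j].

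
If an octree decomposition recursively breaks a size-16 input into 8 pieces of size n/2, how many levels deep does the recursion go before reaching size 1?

For divide and conquer with division factor 2:

Problem sizes at each level:
Level 0: 16
Level 1: 8
Level 2: 4
Level 3: 2
Level 4: 1

The root is level 0 and the size-1 base case is level 4 (the tree spans levels 0 through 4, i.e. 5 levels counting the root), so the depth is the number of divisions: log_2(16) = 4

The recursion tree depth is log_2(16) = 4. At each level, the problem size is divided by 2, so it takes 4 divisions to reduce to a base case of size 1. The algorithm makes 8 recursive calls at each level.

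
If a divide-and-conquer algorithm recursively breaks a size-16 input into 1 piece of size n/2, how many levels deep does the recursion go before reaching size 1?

For divide and conquer with division factor 2:

Problem sizes at each level:
Level 0: 16
Level 1: 8
Level 2: 4
Level 3: 2
Level 4: 1

The root is level 0 and the size-1 base case is level 4 (the tree spans levels 0 through 4, i.e. 5 levels counting the root), so the depth is the number of divisions: log_2(16) = 4

The recursion tree depth is log_2(16) = 4. At each level, the problem size is divided by 2, so it takes 4 divisions to reduce to a base case of size 1. The algorithm makes 1 recursive call at each level.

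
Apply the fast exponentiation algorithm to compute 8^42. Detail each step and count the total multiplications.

Computing 8^42 by squaring (build up from 8^1; each line after the first costs one multiplication):

8^1 = 8
8^2 = (8^1)^2 = 8^2 = 64
8^4 = (8^2)^2 = 64^2 = 4096
8^5 = 8 * 8^4 = 8 * 4096 = 32768
8^10 = (8^5)^2 = 32768^2 = 1073741824
8^20 = (8^10)^2 = 1073741824^2 = 1152921504606846976
8^21 = 8 * 8^20 = 8 * 1152921504606846976 = 9223372036854775808
8^42 = (8^21)^2 = 9223372036854775808^2 = 85070591730234615865843651857942052864

Result: 85070591730234615865843651857942052864
Multiplications needed: 7 (7 lines after 8^1)

8^42 = 85070591730234615865843651857942052864. Using exponentiation by squaring, this requires 7 multiplications. The key idea: if the exponent is even, square the half-power; if odd, multiply by the base once.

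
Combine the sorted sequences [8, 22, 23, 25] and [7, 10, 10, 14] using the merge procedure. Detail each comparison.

Merging process:

Compare 8 vs 7: take 7 from right. Merged: [7]
Compare 8 vs 10: take 8 from left. Merged: [7, 8]
Compare 22 vs 10: take 10 from right. Merged: [7, 8, 10]
Compare 22 vs 10: take 10 from right. Merged: [7, 8, 10, 10]
Compare 22 vs 14: take 14 from right. Merged: [7, 8, 10, 10, 14]
Append remaining from left: [22, 23, 25]. Merged: [7, 8, 10, 10, 14, 22, 23, 25]

Final merged array: [7, 8, 10, 10, 14, 22, 23, 25]
Total comparisons: 5

The merged array is [7, 8, 10, 10, 14, 22, 23, 25], requiring 5 comparisons. The merge step runs in O(n) time where n is the total number of elements.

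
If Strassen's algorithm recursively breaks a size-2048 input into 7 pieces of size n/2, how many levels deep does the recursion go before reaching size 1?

For divide and conquer with division factor 2:

Problem sizes at each level:
Level 0: 2048
Level 1: 1024
Level 2: 512
Level 3: 256
Level 4: 128
Level 5: 64
Level 6: 32
Level 7: 16
Level 8: 8
Level 9: 4
Level 10: 2
Level 11: 1

The root is level 0 and the size-1 base case is level 11 (the tree spans levels 0 through 11, i.e. 12 levels counting the root), so the depth is the number of divisions: log_2(2048) = 11

The recursion tree depth is log_2(2048) = 11. At each level, the problem size is divided by 2, so it takes 11 divisions to reduce to a base case of size 1. The algorithm makes 7 recursive calls at each level.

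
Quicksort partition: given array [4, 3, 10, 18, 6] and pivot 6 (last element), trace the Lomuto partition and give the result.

Lomuto partition with pivot = 6:

Initial array: [4, 3, 10, 18, 6]

arr[0]=4 <= 6: swap with position 0, array becomes [4, 3, 10, 18, 6]
arr[1]=3 <= 6: swap with position 1, array becomes [4, 3, 10, 18, 6]
arr[2]=10 > 6: no swap
arr[3]=18 > 6: no swap

Place pivot at position 2: [4, 3, 6, 18, 10]
Pivot position: 2

After partitioning with pivot 6, the array becomes [4, 3, 6, 18, 10]. The pivot is placed at index 2. All elements to the left of the pivot are <= 6, and all elements to the right are > 6.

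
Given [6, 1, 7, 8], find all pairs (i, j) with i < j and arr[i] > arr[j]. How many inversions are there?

Finding inversions in [6, 1, 7, 8]:

(0, 1): arr[0]=6 > arr[1]=1

Total inversions: 1

The array has 1 inversion(s): (0,1). Each pair (i,j) satisfies i < j and arr[i] > arr[j].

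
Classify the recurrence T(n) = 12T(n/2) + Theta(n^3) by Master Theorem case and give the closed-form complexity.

Master Theorem for T(n) = 12T(n/2) + O(n^3):

a = 12, b = 2, c = 3
log_b(a) = log_2(12) = 3.5850

Case 1: c = 3 < log_2(12) = 3.5850
T(n) = O(n^(log_2 12))

For T(n) = 12T(n/2) + O(n^3): log_2(12) = 3.5850. This is Case 1 of the Master Theorem (c < log_b(a), work dominated by leaves), giving O(n^(log_2 12)).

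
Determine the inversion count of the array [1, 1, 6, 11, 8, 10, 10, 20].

Finding inversions in [1, 1, 6, 11, 8, 10, 10, 20]:

(3, 4): arr[3]=11 > arr[4]=8
(3, 5): arr[3]=11 > arr[5]=10
(3, 6): arr[3]=11 > arr[6]=10

Total inversions: 3

The array has 3 inversion(s): (3,4), (3,5), (3,6). Each pair (i,j) satisfies i < j and arr[i] > arr[j].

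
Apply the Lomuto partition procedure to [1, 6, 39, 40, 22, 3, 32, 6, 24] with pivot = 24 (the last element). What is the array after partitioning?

Lomuto partition with pivot = 24:

Initial array: [1, 6, 39, 40, 22, 3, 32, 6, 24]

arr[0]=1 <= 24: swap with position 0, array becomes [1, 6, 39, 40, 22, 3, 32, 6, 24]
arr[1]=6 <= 24: swap with position 1, array becomes [1, 6, 39, 40, 22, 3, 32, 6, 24]
arr[2]=39 > 24: no swap
arr[3]=40 > 24: no swap
arr[4]=22 <= 24: swap with position 2, array becomes [1, 6, 22, 40, 39, 3, 32, 6, 24]
arr[5]=3 <= 24: swap with position 3, array becomes [1, 6, 22, 3, 39, 40, 32, 6, 24]
arr[6]=32 > 24: no swap
arr[7]=6 <= 24: swap with position 4, array becomes [1, 6, 22, 3, 6, 40, 32, 39, 24]

Place pivot at position 5: [1, 6, 22, 3, 6, 24, 32, 39, 40]
Pivot position: 5

After partitioning with pivot 24, the array becomes [1, 6, 22, 3, 6, 24, 32, 39, 40]. The pivot is placed at index 5. All elements to the left of the pivot are <= 24, and all elements to the right are > 24.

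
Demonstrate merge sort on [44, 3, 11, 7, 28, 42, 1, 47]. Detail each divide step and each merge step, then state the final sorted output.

Merge sort trace:

Split: [44, 3, 11, 7, 28, 42, 1, 47] -> [44, 3, 11, 7] and [28, 42, 1, 47]
  Split: [44, 3, 11, 7] -> [44, 3] and [11, 7]
    Split: [44, 3] -> [44] and [3]
    Merge: [44] + [3] -> [3, 44]
    Split: [11, 7] -> [11] and [7]
    Merge: [11] + [7] -> [7, 11]
  Merge: [3, 44] + [7, 11] -> [3, 7, 11, 44]
  Split: [28, 42, 1, 47] -> [28, 42] and [1, 47]
    Split: [28, 42] -> [28] and [42]
    Merge: [28] + [42] -> [28, 42]
    Split: [1, 47] -> [1] and [47]
    Merge: [1] + [47] -> [1, 47]
  Merge: [28, 42] + [1, 47] -> [1, 28, 42, 47]
Merge: [3, 7, 11, 44] + [1, 28, 42, 47] -> [1, 3, 7, 11, 28, 42, 44, 47]

Final sorted array: [1, 3, 7, 11, 28, 42, 44, 47]

The merge sort proceeds by recursively splitting the array and merging sorted halves.
After all merges, the sorted array is [1, 3, 7, 11, 28, 42, 44, 47].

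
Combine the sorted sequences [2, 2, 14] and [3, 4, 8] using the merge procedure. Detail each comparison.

Merging process:

Compare 2 vs 3: take 2 from left. Merged: [2]
Compare 2 vs 3: take 2 from left. Merged: [2, 2]
Compare 14 vs 3: take 3 from right. Merged: [2, 2, 3]
Compare 14 vs 4: take 4 from right. Merged: [2, 2, 3, 4]
Compare 14 vs 8: take 8 from right. Merged: [2, 2, 3, 4, 8]
Append remaining from left: [14]. Merged: [2, 2, 3, 4, 8, 14]

Final merged array: [2, 2, 3, 4, 8, 14]
Total comparisons: 5

The merged array is [2, 2, 3, 4, 8, 14], requiring 5 comparisons. The merge step runs in O(n) time where n is the total number of elements.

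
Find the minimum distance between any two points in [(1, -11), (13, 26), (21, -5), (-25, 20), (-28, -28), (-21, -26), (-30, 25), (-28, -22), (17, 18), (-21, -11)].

Computing all pairwise distances among 10 points:

d((1, -11), (13, 26)) = 38.8973
d((1, -11), (21, -5)) = 20.8806
d((1, -11), (-25, 20)) = 40.4599
d((1, -11), (-28, -28)) = 33.6155
d((1, -11), (-21, -26)) = 26.6271
d((1, -11), (-30, 25)) = 47.5079
d((1, -11), (-28, -22)) = 31.0161
d((1, -11), (17, 18)) = 33.121
d((1, -11), (-21, -11)) = 22.0
d((13, 26), (21, -5)) = 32.0156
d((13, 26), (-25, 20)) = 38.4708
d((13, 26), (-28, -28)) = 67.8012
d((13, 26), (-21, -26)) = 62.1289
d((13, 26), (-30, 25)) = 43.0116
d((13, 26), (-28, -22)) = 63.1269
d((13, 26), (17, 18)) = 8.9443
d((13, 26), (-21, -11)) = 50.2494
d((21, -5), (-25, 20)) = 52.3546
d((21, -5), (-28, -28)) = 54.1295
d((21, -5), (-21, -26)) = 46.9574
d((21, -5), (-30, 25)) = 59.1692
d((21, -5), (-28, -22)) = 51.8652
d((21, -5), (17, 18)) = 23.3452
d((21, -5), (-21, -11)) = 42.4264
d((-25, 20), (-28, -28)) = 48.0937
d((-25, 20), (-21, -26)) = 46.1736
d((-25, 20), (-30, 25)) = 7.0711
d((-25, 20), (-28, -22)) = 42.107
d((-25, 20), (17, 18)) = 42.0476
d((-25, 20), (-21, -11)) = 31.257
d((-28, -28), (-21, -26)) = 7.2801
d((-28, -28), (-30, 25)) = 53.0377
d((-28, -28), (-28, -22)) = 6.0 <-- minimum
d((-28, -28), (17, 18)) = 64.3506
d((-28, -28), (-21, -11)) = 18.3848
d((-21, -26), (-30, 25)) = 51.788
d((-21, -26), (-28, -22)) = 8.0623
d((-21, -26), (17, 18)) = 58.1378
d((-21, -26), (-21, -11)) = 15.0
d((-30, 25), (-28, -22)) = 47.0425
d((-30, 25), (17, 18)) = 47.5184
d((-30, 25), (-21, -11)) = 37.108
d((-28, -22), (17, 18)) = 60.208
d((-28, -22), (-21, -11)) = 13.0384
d((17, 18), (-21, -11)) = 47.8017

Closest pair: (-28, -28) and (-28, -22) with distance 6.0

The closest pair is (-28, -28) and (-28, -22) with Euclidean distance 6.0. For 10 points, brute-force pairwise comparison is shown above. For large n, the divide-and-conquer algorithm (sort by x, recurse on halves, check the dividing strip) achieves O(n log n).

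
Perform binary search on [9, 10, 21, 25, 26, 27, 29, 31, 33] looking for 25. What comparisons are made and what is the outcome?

Binary search for 25 in [9, 10, 21, 25, 26, 27, 29, 31, 33]:

lo=0, hi=8, mid=4, arr[mid]=26 -> 26 > 25, search left half
lo=0, hi=3, mid=1, arr[mid]=10 -> 10 < 25, search right half
lo=2, hi=3, mid=2, arr[mid]=21 -> 21 < 25, search right half
lo=3, hi=3, mid=3, arr[mid]=25 -> Found target at index 3!

Binary search finds 25 at index 3 after 4 comparisons. The search repeatedly halves the search space by comparing with the middle element.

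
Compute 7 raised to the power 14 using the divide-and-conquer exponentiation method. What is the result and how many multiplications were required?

Computing 7^14 by squaring (build up from 7^1; each line after the first costs one multiplication):

7^1 = 7
7^2 = (7^1)^2 = 7^2 = 49
7^3 = 7 * 7^2 = 7 * 49 = 343
7^6 = (7^3)^2 = 343^2 = 117649
7^7 = 7 * 7^6 = 7 * 117649 = 823543
7^14 = (7^7)^2 = 823543^2 = 678223072849

Result: 678223072849
Multiplications needed: 5 (5 lines after 7^1)

7^14 = 678223072849. Using exponentiation by squaring, this requires 5 multiplications. The key idea: if the exponent is even, square the half-power; if odd, multiply by the base once.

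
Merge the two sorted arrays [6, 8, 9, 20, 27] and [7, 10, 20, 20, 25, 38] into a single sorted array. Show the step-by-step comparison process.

Merging process:

Compare 6 vs 7: take 6 from left. Merged: [6]
Compare 8 vs 7: take 7 from right. Merged: [6, 7]
Compare 8 vs 10: take 8 from left. Merged: [6, 7, 8]
Compare 9 vs 10: take 9 from left. Merged: [6, 7, 8, 9]
Compare 20 vs 10: take 10 from right. Merged: [6, 7, 8, 9, 10]
Compare 20 vs 20: take 20 from left. Merged: [6, 7, 8, 9, 10, 20]
Compare 27 vs 20: take 20 from right. Merged: [6, 7, 8, 9, 10, 20, 20]
Compare 27 vs 20: take 20 from right. Merged: [6, 7, 8, 9, 10, 20, 20, 20]
Compare 27 vs 25: take 25 from right. Merged: [6, 7, 8, 9, 10, 20, 20, 20, 25]
Compare 27 vs 38: take 27 from left. Merged: [6, 7, 8, 9, 10, 20, 20, 20, 25, 27]
Append remaining from right: [38]. Merged: [6, 7, 8, 9, 10, 20, 20, 20, 25, 27, 38]

Final merged array: [6, 7, 8, 9, 10, 20, 20, 20, 25, 27, 38]
Total comparisons: 10

The merged array is [6, 7, 8, 9, 10, 20, 20, 20, 25, 27, 38], requiring 10 comparisons. The merge step runs in O(n) time where n is the total number of elements.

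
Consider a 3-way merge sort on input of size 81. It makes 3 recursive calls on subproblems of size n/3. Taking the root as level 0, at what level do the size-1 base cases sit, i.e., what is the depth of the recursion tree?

For divide and conquer with division factor 3:

Problem sizes at each level:
Level 0: 81
Level 1: 27
Level 2: 9
Level 3: 3
Level 4: 1

The root is level 0 and the size-1 base case is level 4 (the tree spans levels 0 through 4, i.e. 5 levels counting the root), so the depth is the number of divisions: log_3(81) = 4

The recursion tree depth is log_3(81) = 4. At each level, the problem size is divided by 3, so it takes 4 divisions to reduce to a base case of size 1. The algorithm makes 3 recursive calls at each level.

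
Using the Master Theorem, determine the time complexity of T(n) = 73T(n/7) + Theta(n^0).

Master Theorem for T(n) = 73T(n/7) + O(n^0):

a = 73, b = 7, c = 0
log_b(a) = log_7(73) = 2.2049

Case 1: c = 0 < log_7(73) = 2.2049
T(n) = O(n^(log_7 73))

For T(n) = 73T(n/7) + O(n^0): log_7(73) = 2.2049. This is Case 1 of the Master Theorem (c < log_b(a), work dominated by leaves), giving O(n^(log_7 73)).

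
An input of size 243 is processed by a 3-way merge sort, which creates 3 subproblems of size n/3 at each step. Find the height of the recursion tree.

For divide and conquer with division factor 3:

Problem sizes at each level:
Level 0: 243
Level 1: 81
Level 2: 27
Level 3: 9
Level 4: 3
Level 5: 1

The root is level 0 and the size-1 base case is level 5 (the tree spans levels 0 through 5, i.e. 6 levels counting the root), so the depth is the number of divisions: log_3(243) = 5

The recursion tree depth is log_3(243) = 5. At each level, the problem size is divided by 3, so it takes 5 divisions to reduce to a base case of size 1. The algorithm makes 3 recursive calls at each level.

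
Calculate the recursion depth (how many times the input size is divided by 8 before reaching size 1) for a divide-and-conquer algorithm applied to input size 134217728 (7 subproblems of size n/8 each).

For divide and conquer with division factor 8:

Problem sizes at each level:
Level 0: 134217728
Level 1: 16777216
Level 2: 2097152
Level 3: 262144
Level 4: 32768
Level 5: 4096
Level 6: 512
Level 7: 64
Level 8: 8
Level 9: 1

The root is level 0 and the size-1 base case is level 9 (the tree spans levels 0 through 9, i.e. 10 levels counting the root), so the depth is the number of divisions: log_8(134217728) = 9

The recursion tree depth is log_8(134217728) = 9. At each level, the problem size is divided by 8, so it takes 9 divisions to reduce to a base case of size 1. The algorithm makes 7 recursive calls at each level.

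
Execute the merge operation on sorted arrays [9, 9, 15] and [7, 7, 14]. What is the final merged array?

Merging process:

Compare 9 vs 7: take 7 from right. Merged: [7]
Compare 9 vs 7: take 7 from right. Merged: [7, 7]
Compare 9 vs 14: take 9 from left. Merged: [7, 7, 9]
Compare 9 vs 14: take 9 from left. Merged: [7, 7, 9, 9]
Compare 15 vs 14: take 14 from right. Merged: [7, 7, 9, 9, 14]
Append remaining from left: [15]. Merged: [7, 7, 9, 9, 14, 15]

Final merged array: [7, 7, 9, 9, 14, 15]
Total comparisons: 5

The merged array is [7, 7, 9, 9, 14, 15], requiring 5 comparisons. The merge step runs in O(n) time where n is the total number of elements.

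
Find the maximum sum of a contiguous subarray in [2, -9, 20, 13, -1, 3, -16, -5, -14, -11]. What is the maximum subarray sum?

Using Kadane's algorithm on [2, -9, 20, 13, -1, 3, -16, -5, -14, -11]:

Scanning through the array:
Position 1 (value -9): max_ending_here = -7, max_so_far = 2
Position 2 (value 20): max_ending_here = 20, max_so_far = 20
Position 3 (value 13): max_ending_here = 33, max_so_far = 33
Position 4 (value -1): max_ending_here = 32, max_so_far = 33
Position 5 (value 3): max_ending_here = 35, max_so_far = 35
Position 6 (value -16): max_ending_here = 19, max_so_far = 35
Position 7 (value -5): max_ending_here = 14, max_so_far = 35
Position 8 (value -14): max_ending_here = 0, max_so_far = 35
Position 9 (value -11): max_ending_here = -11, max_so_far = 35

Maximum subarray: [20, 13, -1, 3]
Maximum sum: 35

The maximum subarray is [20, 13, -1, 3] with sum 35. This subarray runs from index 2 to index 5.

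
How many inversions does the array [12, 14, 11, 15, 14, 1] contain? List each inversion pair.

Finding inversions in [12, 14, 11, 15, 14, 1]:

(0, 2): arr[0]=12 > arr[2]=11
(0, 5): arr[0]=12 > arr[5]=1
(1, 2): arr[1]=14 > arr[2]=11
(1, 5): arr[1]=14 > arr[5]=1
(2, 5): arr[2]=11 > arr[5]=1
(3, 4): arr[3]=15 > arr[4]=14
(3, 5): arr[3]=15 > arr[5]=1
(4, 5): arr[4]=14 > arr[5]=1

Total inversions: 8

The array has 8 inversion(s): (0,2), (0,5), (1,2), (1,5), (2,5), (3,4), (3,5), (4,5). Each pair (i,j) satisfies i < j and arr[i] > arr[j].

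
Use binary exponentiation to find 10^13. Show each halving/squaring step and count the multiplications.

Computing 10^13 by squaring (build up from 10^1; each line after the first costs one multiplication):

10^1 = 10
10^2 = (10^1)^2 = 10^2 = 100
10^3 = 10 * 10^2 = 10 * 100 = 1000
10^6 = (10^3)^2 = 1000^2 = 1000000
10^12 = (10^6)^2 = 1000000^2 = 1000000000000
10^13 = 10 * 10^12 = 10 * 1000000000000 = 10000000000000

Result: 10000000000000
Multiplications needed: 5 (5 lines after 10^1)

10^13 = 10000000000000. Using exponentiation by squaring, this requires 5 multiplications. The key idea: if the exponent is even, square the half-power; if odd, multiply by the base once.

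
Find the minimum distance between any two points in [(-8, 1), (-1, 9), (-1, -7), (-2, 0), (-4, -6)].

Computing all pairwise distances among 5 points:

d((-8, 1), (-1, 9)) = 10.6301
d((-8, 1), (-1, -7)) = 10.6301
d((-8, 1), (-2, 0)) = 6.0828
d((-8, 1), (-4, -6)) = 8.0623
d((-1, 9), (-1, -7)) = 16.0
d((-1, 9), (-2, 0)) = 9.0554
d((-1, 9), (-4, -6)) = 15.2971
d((-1, -7), (-2, 0)) = 7.0711
d((-1, -7), (-4, -6)) = 3.1623 <-- minimum
d((-2, 0), (-4, -6)) = 6.3246

Closest pair: (-1, -7) and (-4, -6) with distance 3.1623

The closest pair is (-1, -7) and (-4, -6) with Euclidean distance 3.1623. For 5 points, brute-force pairwise comparison is shown above. For large n, the divide-and-conquer algorithm (sort by x, recurse on halves, check the dividing strip) achieves O(n log n).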